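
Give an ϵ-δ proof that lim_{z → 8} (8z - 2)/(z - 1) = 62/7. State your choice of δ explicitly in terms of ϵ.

δ = min(7/2, (49/12)ϵ)

Let ϵ > 0 be given. We want δ > 0 with 0 < |z − 8| < δ ⇒ |(8z - 2)/(z - 1) − (62/7)| < ϵ.
Combining over a common denominator, (8z - 2)/(z - 1) − (62/7) = [(8z - 2)·7 − 62·(z - 1)] / [7·(z - 1)] = -6(z − 8) / (7(z - 1)).
So |(8z - 2)/(z - 1) − (62/7)| = 6|z − 8| / (7·|z − 1|).
Restrict δ ≤ 7/2. Then |z − 8| < 7/2 gives |z − 1| = |(z − 8) + 7| ≥ 7 − 7/2 = 7/2.
Hence |(8z - 2)/(z - 1) − (62/7)| < 6|z − 8|/(7·(7/2)) = (12/49)|z − 8|, which is < ϵ once |z − 8| < (49/12)ϵ.
Take δ = min(7/2, (49/12)ϵ). Then 0 < |z − 8| < δ forces both bounds, so |(8z - 2)/(z - 1) − (62/7)| < ϵ.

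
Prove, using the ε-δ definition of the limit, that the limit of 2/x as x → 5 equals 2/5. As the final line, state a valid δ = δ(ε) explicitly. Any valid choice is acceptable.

δ = min(5/2, (25/4)ε)

Fix ε > 0. We seek δ > 0 such that 0 < |x − 5| < δ implies |2/x − (2/5)| < ε.
|2/x − (2/5)| = 2·|5 − x|/(5·|x|) = 2|x − 5|/(5|x|).
Require δ ≤ 5/2 so that |x| > 5 − 5/2 = 5/2, hence 5|x| > 25/2.
Then |2/x − (2/5)| < 2|x − 5|/(25/2), which is < ε when |x − 5| < (25/4)ε.
Take δ = min(5/2, (25/4)ε). Then 0 < |x − 5| < δ gives both |x − 5| < 5/2 and |x − 5| < (25/4)ε, so |2/x − (2/5)| < ε.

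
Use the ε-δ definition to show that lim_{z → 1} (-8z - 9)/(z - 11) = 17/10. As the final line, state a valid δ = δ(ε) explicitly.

δ = min(5, (50/97)ε)

Let ε > 0 be given. We want δ > 0 with 0 < |z − 1| < δ ⇒ |(-8z - 9)/(z - 11) − (17/10)| < ε.
Combining over a common denominator, (-8z - 9)/(z - 11) − (17/10) = [(-8z - 9)·(-10) − (-17)·(z - 11)] / [(-10)·(z - 11)] = 97(z − 1) / ((-10)(z - 11)).
So |(-8z - 9)/(z - 11) − (17/10)| = 97|z − 1| / (10·|z − 11|).
Restrict δ ≤ 5. Then |z − 1| < 5 gives |z − 11| = |(z − 1) + (-10)| ≥ 10 − 5 = 5.
Hence |(-8z - 9)/(z - 11) − (17/10)| < 97|z − 1|/(10·5) = (97/50)|z − 1|, which is < ε once |z − 1| < (50/97)ε.
Take δ = min(5, (50/97)ε). Then 0 < |z − 1| < δ forces both bounds, so |(-8z - 9)/(z - 11) − (17/10)| < ε.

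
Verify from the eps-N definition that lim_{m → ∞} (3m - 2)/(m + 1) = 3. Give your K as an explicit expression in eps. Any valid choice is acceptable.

K = 5/eps

Let eps > 0. For m ≥ 1, |(3m - 2)/(m + 1) − 3| = |-5|/((m + 1)) = 5/((m + 1)).
Since m + 1 ≥ m for m ≥ 1, this is ≤ 5/(m) = 5/m.
So |(3m - 2)/(m + 1) − 3| < eps whenever m > 5/eps.
Take K = 5/eps. If m > K then |(3m - 2)/(m + 1) − 3| ≤ 5/m < eps.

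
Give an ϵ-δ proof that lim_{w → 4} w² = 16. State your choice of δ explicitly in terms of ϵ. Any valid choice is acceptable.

δ = min(2, ϵ/10)

Fix ϵ > 0. We seek δ > 0 with 0 < |w − 4| < δ ⇒ |w² − 16| < ϵ.
Factor: w² − 16 = (w − 4)(w + 4), so |w² − 16| = |w − 4|·|w + 4|.
Restrict δ ≤ 2. Then |w − 4| < 2 gives |w| < 6, so by the triangle inequality |w + 4| ≤ 6 + 4 = 10.
Hence |w² − 16| ≤ 10|w − 4|, which is < ϵ once |w − 4| < ϵ/10.
Take δ = min(2, ϵ/10). If 0 < |w − 4| < δ then both bounds hold and |w² − 16| ≤ 10|w − 4| < 10·(ϵ/10) = ϵ.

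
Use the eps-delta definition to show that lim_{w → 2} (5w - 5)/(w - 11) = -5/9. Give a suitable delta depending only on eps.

delta = min(9/2, (81/100)eps)

Let eps > 0. We want delta > 0 with 0 < |w − 2| < delta ⇒ |(5w - 5)/(w - 11) + 5/9| < eps.
Combining over a common denominator, (5w - 5)/(w - 11) + 5/9 = [(5w - 5)·(-9) − 5·(w - 11)] / [(-9)·(w - 11)] = -50(w − 2) / ((-9)(w - 11)).
So |(5w - 5)/(w - 11) + 5/9| = 50|w − 2| / (9·|w − 11|).
Require delta ≤ 9/2, so |w − 11| ≥ |-9| − |w − 2| > 9 − 9/2 = 9/2.
Hence |(5w - 5)/(w - 11) + 5/9| < 50|w − 2|/(9·(9/2)) = (100/81)|w − 2|, which is < eps once |w − 2| < (81/100)eps.
Take delta = min(9/2, (81/100)eps). Then 0 < |w − 2| < delta forces both bounds, so |(5w - 5)/(w - 11) + 5/9| < eps.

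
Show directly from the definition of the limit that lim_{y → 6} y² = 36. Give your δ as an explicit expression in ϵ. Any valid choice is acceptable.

δ = min(2, ϵ/14)

Let ϵ > 0 be given. We seek δ > 0 with 0 < |y − 6| < δ ⇒ |y² − 36| < ϵ.
Factor: y² − 36 = (y − 6)(y + 6), so |y² − 36| = |y − 6|·|y + 6|.
Restrict δ ≤ 2. Then |y − 6| < 2 gives |y| < 8, so by the triangle inequality |y + 6| ≤ 8 + 6 = 14.
Hence |y² − 36| ≤ 14|y − 6|, which is < ϵ once |y − 6| < ϵ/14.
Take δ = min(2, ϵ/14). If 0 < |y − 6| < δ then both bounds hold and |y² − 36| ≤ 14|y − 6| < 14·(ϵ/14) = ϵ.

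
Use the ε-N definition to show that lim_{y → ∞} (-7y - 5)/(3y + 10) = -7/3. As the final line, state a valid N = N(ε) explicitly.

Fix ε > 0. We seek N > 0 such that y > N implies |(-7y - 5)/(3y + 10) + 7/3| < ε.
(-7y - 5)/(3y + 10) + 7/3 = (3(-7y - 5) − (-7)(3y + 10)) / (3(3y + 10)) = 55/(3(3y + 10)).
For y > 0 we have 3y + 10 > 3y, so |(-7y - 5)/(3y + 10) + 7/3| = 55/(3(3y + 10)) < 55/(3·3y) = (55/9)/y.
Thus |(-7y - 5)/(3y + 10) + 7/3| < ε whenever y > (55/9)/ε.
Take N = (55/9)/ε. If y > N then |(-7y - 5)/(3y + 10) + 7/3| < (55/9)/y < ε.

N = (55/9)/ε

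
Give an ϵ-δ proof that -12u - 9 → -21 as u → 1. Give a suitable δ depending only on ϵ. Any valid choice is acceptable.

δ = ϵ/12

Fix ϵ > 0. We need δ > 0 so that 0 < |u − 1| < δ implies |(-12u - 9) + 21| < ϵ.
Since (-12u - 9) + 21 = -12(u − 1), we have |(-12u - 9) + 21| = 12|u − 1|.
So 12|u − 1| < ϵ exactly when |u − 1| < ϵ/12.
Take δ = ϵ/12. If 0 < |u − 1| < δ then |(-12u - 9) + 21| = 12|u − 1| < 12·(ϵ/12) = ϵ.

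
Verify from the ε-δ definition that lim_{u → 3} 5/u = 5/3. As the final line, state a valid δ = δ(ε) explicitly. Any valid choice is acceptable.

δ = min(3/2, (9/10)ε)

Let ε > 0. We seek δ > 0 such that 0 < |u − 3| < δ implies |5/u − (5/3)| < ε.
|5/u − (5/3)| = 5·|3 − u|/(3·|u|) = 5|u − 3|/(3|u|).
Restrict δ ≤ 3/2. Then |u − 3| < 3/2 gives |u| > 3/2, so 3|u| > 9/2.
Then |5/u − (5/3)| < 5|u − 3|/(9/2), which is < ε when |u − 3| < (9/10)ε.
Take δ = min(3/2, (9/10)ε). Then 0 < |u − 3| < δ gives both |u − 3| < 3/2 and |u − 3| < (9/10)ε, so |5/u − (5/3)| < ε.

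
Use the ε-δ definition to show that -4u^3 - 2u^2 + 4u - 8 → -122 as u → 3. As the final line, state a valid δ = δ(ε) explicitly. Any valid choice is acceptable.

Fix ε > 0. We want δ > 0 such that 0 < |u − 3| < δ implies |(-4u^3 - 2u^2 + 4u - 8) + 122| < ε.
(-4u^3 - 2u^2 + 4u - 8) + 122 = -4u^3 - 2u^2 + 4u + 114 = (u − 3)(-4u^2 - 14u - 38).
So |(-4u^3 - 2u^2 + 4u - 8) + 122| = |u − 3|·|-4u^2 - 14u - 38|.
Require δ ≤ 2. Then |u − 3| < 2 gives |u| < 5, and by the triangle inequality |-4u^2 - 14u - 38| ≤ 4·5^2 + 14·5 + 38 = 208.
Hence |(-4u^3 - 2u^2 + 4u - 8) + 122| ≤ 208|u − 3| < ε provided |u − 3| < ε/208.
Take δ = min(2, ε/208). Then 0 < |u − 3| < δ gives both |u − 3| < 2 and |u − 3| < ε/208, so |(-4u^3 - 2u^2 + 4u - 8) + 122| < ε.

δ = min(2, ε/208)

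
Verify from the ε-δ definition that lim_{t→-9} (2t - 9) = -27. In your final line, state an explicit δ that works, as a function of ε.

δ = ε/2

Let ε > 0 be given. We need δ > 0 so that 0 < |t + 9| < δ implies |(2t - 9) + 27| < ε.
|(2t - 9) + 27| = |2t + 18| = 2|t + 9|.
Thus it suffices that |t + 9| < ε/2.
Choosing δ = ε/2 gives |(2t - 9) + 27| = 2|t + 9| < ε whenever |t + 9| < δ.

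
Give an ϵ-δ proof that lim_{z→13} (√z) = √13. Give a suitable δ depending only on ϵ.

Let ϵ > 0 be given. We want δ > 0 such that 0 < |z − 13| < δ implies |√z − √13| < ϵ.
Rationalise: √z − √13 = (z − 13)/(√z + √13), so |√z − √13| = |z − 13|/(√z + √13).
Restrict δ ≤ 13 so that |z − 13| < 13 forces z > 0, and then √z + √13 > √13.
Hence |√z − √13| < |z − 13|/√13, which is < ϵ once |z − 13| < √13·ϵ.
Take δ = min(13, √13·ϵ). If 0 < |z − 13| < δ then z > 0 and |√z − √13| < |z − 13|/√13 < ϵ.

δ = min(13, √13·ϵ)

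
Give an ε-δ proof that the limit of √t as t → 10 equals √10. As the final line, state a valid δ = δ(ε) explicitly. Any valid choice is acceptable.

δ = min(10, √10·ε)

Suppose ε > 0. We want δ > 0 such that 0 < |t − 10| < δ implies |√t − √10| < ε.
Rationalise: √t − √10 = (t − 10)/(√t + √10), so |√t − √10| = |t − 10|/(√t + √10).
Restrict δ ≤ 10 so that |t − 10| < 10 forces t > 0, and then √t + √10 > √10.
Hence |√t − √10| < |t − 10|/√10, which is < ε once |t − 10| < √10·ε.
Take δ = min(10, √10·ε). If 0 < |t − 10| < δ then t > 0 and |√t − √10| < |t − 10|/√10 < ε.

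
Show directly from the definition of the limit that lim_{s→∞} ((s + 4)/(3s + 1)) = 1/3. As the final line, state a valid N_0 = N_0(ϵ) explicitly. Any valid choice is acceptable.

N_0 = (11/9)/ϵ

Let ϵ > 0 be given. We seek N_0 > 0 such that s > N_0 implies |(s + 4)/(3s + 1) − (1/3)| < ϵ.
(s + 4)/(3s + 1) − (1/3) = (3(s + 4) − (3s + 1)) / (3(3s + 1)) = 11/(3(3s + 1)).
For s > 0 we have 3s + 1 > 3s, so |(s + 4)/(3s + 1) − (1/3)| = 11/(3(3s + 1)) < 11/(3·3s) = (11/9)/s.
Thus |(s + 4)/(3s + 1) − (1/3)| < ϵ whenever s > (11/9)/ϵ.
Take N_0 = (11/9)/ϵ. If s > N_0 then |(s + 4)/(3s + 1) − (1/3)| < (11/9)/s < ϵ.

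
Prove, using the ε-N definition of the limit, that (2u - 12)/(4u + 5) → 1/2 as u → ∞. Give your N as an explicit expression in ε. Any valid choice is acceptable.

N = (29/8)/ε

Let ε > 0. We seek N > 0 such that u > N implies |(2u - 12)/(4u + 5) − (1/2)| < ε.
(2u - 12)/(4u + 5) − (1/2) = (4(2u - 12) − 2(4u + 5)) / (4(4u + 5)) = -58/(4(4u + 5)).
For u > 0 we have 4u + 5 > 4u, so |(2u - 12)/(4u + 5) − (1/2)| = 58/(4(4u + 5)) < 58/(4·4u) = (29/8)/u.
Thus |(2u - 12)/(4u + 5) − (1/2)| < ε whenever u > (29/8)/ε.
Take N = (29/8)/ε. If u > N then |(2u - 12)/(4u + 5) − (1/2)| < (29/8)/u < ε.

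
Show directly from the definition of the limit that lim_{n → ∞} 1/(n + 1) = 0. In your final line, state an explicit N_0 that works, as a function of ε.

Let ε > 0 be given. For n ≥ 1, |1/(n + 1) − 0| = 1/(n + 1) ≤ 1/n.
We need 1/n < ε, i.e. n > 1/ε.
Take N_0 = 1/ε. If n > N_0 then |1/(n + 1)| ≤ 1/n < ε.

N_0 = 1/ε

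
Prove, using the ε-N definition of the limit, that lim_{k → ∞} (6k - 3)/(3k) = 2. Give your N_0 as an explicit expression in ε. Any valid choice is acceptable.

Fix ε > 0. For k ≥ 1, |(6k - 3)/(3k) − 2| = |-9|/(3(3k)) = 9/(3(3k)).
Since 3k ≥ 3k for k ≥ 1, this is ≤ 9/(3·3k) = 1/k.
So |(6k - 3)/(3k) − 2| < ε whenever k > 1/ε.
Take N_0 = 1/ε. If k > N_0 then |(6k - 3)/(3k) − 2| ≤ 1/k < ε.

N_0 = 1/ε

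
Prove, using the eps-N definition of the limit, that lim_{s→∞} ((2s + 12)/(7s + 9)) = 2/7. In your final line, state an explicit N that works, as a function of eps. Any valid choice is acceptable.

N = (66/49)/eps

Let eps > 0. We seek N > 0 such that s > N implies |(2s + 12)/(7s + 9) − (2/7)| < eps.
(2s + 12)/(7s + 9) − (2/7) = (7(2s + 12) − 2(7s + 9)) / (7(7s + 9)) = 66/(7(7s + 9)).
For s > 0 we have 7s + 9 > 7s, so |(2s + 12)/(7s + 9) − (2/7)| = 66/(7(7s + 9)) < 66/(7·7s) = (66/49)/s.
Thus |(2s + 12)/(7s + 9) − (2/7)| < eps whenever s > (66/49)/eps.
Take N = (66/49)/eps. If s > N then |(2s + 12)/(7s + 9) − (2/7)| < (66/49)/s < eps.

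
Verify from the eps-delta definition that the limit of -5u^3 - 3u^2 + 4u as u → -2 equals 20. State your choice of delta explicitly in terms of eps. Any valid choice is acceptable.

delta = min(1, eps/76)

Fix eps > 0. We want delta > 0 such that 0 < |u + 2| < delta implies |(-5u^3 - 3u^2 + 4u) − 20| < eps.
(-5u^3 - 3u^2 + 4u) − 20 = -5u^3 - 3u^2 + 4u - 20 = (u + 2)(-5u^2 + 7u - 10).
So |(-5u^3 - 3u^2 + 4u) − 20| = |u + 2|·|-5u^2 + 7u - 10|.
Require delta ≤ 1. Then |u + 2| < 1 gives |u| < 3, and by the triangle inequality |-5u^2 + 7u - 10| ≤ 5·3^2 + 7·3 + 10 = 76.
Hence |(-5u^3 - 3u^2 + 4u) − 20| ≤ 76|u + 2| < eps provided |u + 2| < eps/76.
Choosing delta = min(1, eps/76) ensures both conditions, hence |(-5u^3 - 3u^2 + 4u) − 20| < eps.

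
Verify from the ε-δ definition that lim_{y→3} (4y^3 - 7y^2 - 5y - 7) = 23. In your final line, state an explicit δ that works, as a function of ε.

δ = min(1, ε/94)

Fix ε > 0. We want δ > 0 such that 0 < |y − 3| < δ implies |(4y^3 - 7y^2 - 5y - 7) − 23| < ε.
(4y^3 - 7y^2 - 5y - 7) − 23 = 4y^3 - 7y^2 - 5y - 30 = (y − 3)(4y^2 + 5y + 10).
So |(4y^3 - 7y^2 - 5y - 7) − 23| = |y − 3|·|4y^2 + 5y + 10|.
Require δ ≤ 1. Then |y − 3| < 1 gives |y| < 4, and by the triangle inequality |4y^2 + 5y + 10| ≤ 4·4^2 + 5·4 + 10 = 94.
Hence |(4y^3 - 7y^2 - 5y - 7) − 23| ≤ 94|y − 3| < ε provided |y − 3| < ε/94.
Take δ = min(1, ε/94). Then 0 < |y − 3| < δ gives both |y − 3| < 1 and |y − 3| < ε/94, so |(4y^3 - 7y^2 - 5y - 7) − 23| < ε.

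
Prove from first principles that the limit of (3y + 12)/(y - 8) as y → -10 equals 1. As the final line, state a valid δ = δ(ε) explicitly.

Let ε > 0 be given. We want δ > 0 with 0 < |y + 10| < δ ⇒ |(3y + 12)/(y - 8) − 1| < ε.
Combining over a common denominator, (3y + 12)/(y - 8) − 1 = [(3y + 12)·(-18) − (-18)·(y - 8)] / [(-18)·(y - 8)] = -36(y + 10) / ((-18)(y - 8)).
So |(3y + 12)/(y - 8) − 1| = 36|y + 10| / (18·|y − 8|).
Restrict δ ≤ 9. Then |y + 10| < 9 gives |y − 8| = |(y + 10) + (-18)| ≥ 18 − 9 = 9.
Hence |(3y + 12)/(y - 8) − 1| < 36|y + 10|/(18·9) = (2/9)|y + 10|, which is < ε once |y + 10| < (9/2)ε.
Take δ = min(9, (9/2)ε). Then 0 < |y + 10| < δ forces both bounds, so |(3y + 12)/(y - 8) − 1| < ε.

δ = min(9, (9/2)ε)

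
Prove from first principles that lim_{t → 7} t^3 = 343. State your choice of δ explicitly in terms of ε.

Fix ε > 0. We seek δ > 0 with 0 < |t − 7| < δ ⇒ |t^3 − 343| < ε.
Factor: t^3 − 343 = (t − 7)(t^2 + 7t + 49), so |t^3 − 343| = |t − 7|·|t^2 + 7t + 49|.
Restrict δ ≤ 1. Then |t − 7| < 1 gives |t| < 8, so by the triangle inequality |t^2 + 7t + 49| ≤ 8^2 + 7·8 + 49 = 169.
Hence |t^3 − 343| ≤ 169|t − 7|, which is < ε once |t − 7| < ε/169.
Take δ = min(1, ε/169). If 0 < |t − 7| < δ then both bounds hold and |t^3 − 343| ≤ 169|t − 7| < 169·(ε/169) = ε.

δ = min(1, ε/169)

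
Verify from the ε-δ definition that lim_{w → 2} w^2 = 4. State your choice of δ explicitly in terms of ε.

Fix ε > 0. We seek δ > 0 with 0 < |w − 2| < δ ⇒ |w^2 − 4| < ε.
Factor: w^2 − 4 = (w − 2)(w + 2), so |w^2 − 4| = |w − 2|·|w + 2|.
Restrict δ ≤ 1. Then |w − 2| < 1 gives |w| < 3, so by the triangle inequality |w + 2| ≤ 3 + 2 = 5.
Hence |w^2 − 4| ≤ 5|w − 2|, which is < ε once |w − 2| < ε/5.
Take δ = min(1, ε/5). If 0 < |w − 2| < δ then both bounds hold and |w^2 − 4| ≤ 5|w − 2| < 5·(ε/5) = ε.

δ = min(1, ε/5)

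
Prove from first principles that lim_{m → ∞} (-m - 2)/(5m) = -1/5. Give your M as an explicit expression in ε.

M = (2/5)/ε

Fix ε > 0. For m ≥ 1, |(-m - 2)/(5m) + 1/5| = |-10|/(5(5m)) = 10/(5(5m)).
Since 5m ≥ 5m for m ≥ 1, this is ≤ 10/(5·5m) = (2/5)/m.
So |(-m - 2)/(5m) + 1/5| < ε whenever m > (2/5)/ε.
Take M = (2/5)/ε. If m > M then |(-m - 2)/(5m) + 1/5| ≤ (2/5)/m < ε.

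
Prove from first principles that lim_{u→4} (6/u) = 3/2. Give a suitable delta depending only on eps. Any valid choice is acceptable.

delta = min(2, (4/3)eps)

Let eps > 0. We seek delta > 0 such that 0 < |u − 4| < delta implies |6/u − (3/2)| < eps.
|6/u − (3/2)| = 6·|4 − u|/(4·|u|) = 6|u − 4|/(4|u|).
Require delta ≤ 2 so that |u| > 4 − 2 = 2, hence 4|u| > 8.
Then |6/u − (3/2)| < 6|u − 4|/8, which is < eps when |u − 4| < (4/3)eps.
Take delta = min(2, (4/3)eps). Then 0 < |u − 4| < delta gives both |u − 4| < 2 and |u − 4| < (4/3)eps, so |6/u − (3/2)| < eps.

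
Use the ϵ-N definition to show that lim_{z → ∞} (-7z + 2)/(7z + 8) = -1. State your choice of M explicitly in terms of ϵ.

Let ϵ > 0 be given. We seek M > 0 such that z > M implies |(-7z + 2)/(7z + 8) + 1| < ϵ.
(-7z + 2)/(7z + 8) + 1 = (7(-7z + 2) − (-7)(7z + 8)) / (7(7z + 8)) = 70/(7(7z + 8)).
For z > 0 we have 7z + 8 > 7z, so |(-7z + 2)/(7z + 8) + 1| = 70/(7(7z + 8)) < 70/(7·7z) = (10/7)/z.
Thus |(-7z + 2)/(7z + 8) + 1| < ϵ whenever z > (10/7)/ϵ.
Take M = (10/7)/ϵ. If z > M then |(-7z + 2)/(7z + 8) + 1| < (10/7)/z < ϵ.

M = (10/7)/ϵ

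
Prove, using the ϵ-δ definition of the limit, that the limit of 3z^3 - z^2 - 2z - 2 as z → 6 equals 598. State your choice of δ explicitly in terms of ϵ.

δ = min(1, ϵ/366)

Suppose ϵ > 0. We want δ > 0 such that 0 < |z − 6| < δ implies |(3z^3 - z^2 - 2z - 2) − 598| < ϵ.
(3z^3 - z^2 - 2z - 2) − 598 = 3z^3 - z^2 - 2z - 600 = (z − 6)(3z^2 + 17z + 100).
So |(3z^3 - z^2 - 2z - 2) − 598| = |z − 6|·|3z^2 + 17z + 100|.
Assume first that |z − 6| < 1, so |z| < 7. Then |3z^2 + 17z + 100| ≤ 3·7^2 + 17·7 + 100 = 366.
Hence |(3z^3 - z^2 - 2z - 2) − 598| ≤ 366|z − 6| < ϵ provided |z − 6| < ϵ/366.
Take δ = min(1, ϵ/366). Then 0 < |z − 6| < δ gives both |z − 6| < 1 and |z − 6| < ϵ/366, so |(3z^3 - z^2 - 2z - 2) − 598| < ϵ.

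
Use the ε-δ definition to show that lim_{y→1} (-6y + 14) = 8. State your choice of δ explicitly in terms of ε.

Let ε > 0. We need δ > 0 so that 0 < |y − 1| < δ implies |(-6y + 14) − 8| < ε.
|(-6y + 14) − 8| = |-6y + 6| = 6|y − 1|.
Thus it suffices that |y − 1| < ε/6.
Choosing δ = ε/6 gives |(-6y + 14) − 8| = 6|y − 1| < ε whenever |y − 1| < δ.

δ = ε/6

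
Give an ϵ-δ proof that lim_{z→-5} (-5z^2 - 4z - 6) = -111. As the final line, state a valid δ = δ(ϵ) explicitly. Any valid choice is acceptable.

Let ϵ > 0 be given. We want δ > 0 such that 0 < |z + 5| < δ implies |(-5z^2 - 4z - 6) + 111| < ϵ.
(-5z^2 - 4z - 6) + 111 = -5z^2 - 4z + 105 = (z + 5)(-5z + 21).
So |(-5z^2 - 4z - 6) + 111| = |z + 5|·|-5z + 21|.
Require δ ≤ 1. Then |z + 5| < 1 gives |z| < 6, and by the triangle inequality |-5z + 21| ≤ 5·6 + 21 = 51.
Hence |(-5z^2 - 4z - 6) + 111| ≤ 51|z + 5| < ϵ provided |z + 5| < ϵ/51.
Choosing δ = min(1, ϵ/51) ensures both conditions, hence |(-5z^2 - 4z - 6) + 111| < ϵ.

δ = min(1, ϵ/51)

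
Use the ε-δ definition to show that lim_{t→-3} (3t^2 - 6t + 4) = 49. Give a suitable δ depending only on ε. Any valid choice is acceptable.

δ = min(1, ε/27)

Suppose ε > 0. We want δ > 0 such that 0 < |t + 3| < δ implies |(3t^2 - 6t + 4) − 49| < ε.
(3t^2 - 6t + 4) − 49 = 3t^2 - 6t - 45 = (t + 3)(3t - 15).
So |(3t^2 - 6t + 4) − 49| = |t + 3|·|3t - 15|.
Require δ ≤ 1. Then |t + 3| < 1 gives |t| < 4, and by the triangle inequality |3t - 15| ≤ 3·4 + 15 = 27.
Hence |(3t^2 - 6t + 4) − 49| ≤ 27|t + 3| < ε provided |t + 3| < ε/27.
Choosing δ = min(1, ε/27) ensures both conditions, hence |(3t^2 - 6t + 4) − 49| < ε.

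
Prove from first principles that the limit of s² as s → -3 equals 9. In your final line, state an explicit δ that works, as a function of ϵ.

Fix ϵ > 0. We seek δ > 0 with 0 < |s + 3| < δ ⇒ |s² − 9| < ϵ.
Factor: s² − 9 = (s + 3)(s - 3), so |s² − 9| = |s + 3|·|s - 3|.
Restrict δ ≤ 2. Then |s + 3| < 2 gives |s| < 5, so by the triangle inequality |s - 3| ≤ 5 + 3 = 8.
Hence |s² − 9| ≤ 8|s + 3|, which is < ϵ once |s + 3| < ϵ/8.
Take δ = min(2, ϵ/8). If 0 < |s + 3| < δ then both bounds hold and |s² − 9| ≤ 8|s + 3| < 8·(ϵ/8) = ϵ.

δ = min(2, ϵ/8)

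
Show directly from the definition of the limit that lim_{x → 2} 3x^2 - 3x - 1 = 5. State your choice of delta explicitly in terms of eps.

Fix eps > 0. We want delta > 0 such that 0 < |x − 2| < delta implies |(3x^2 - 3x - 1) − 5| < eps.
(3x^2 - 3x - 1) − 5 = 3x^2 - 3x - 6 = (x − 2)(3x + 3).
So |(3x^2 - 3x - 1) − 5| = |x − 2|·|3x + 3|.
Require delta ≤ 1. Then |x − 2| < 1 gives |x| < 3, and by the triangle inequality |3x + 3| ≤ 3·3 + 3 = 12.
Hence |(3x^2 - 3x - 1) − 5| ≤ 12|x − 2| < eps provided |x − 2| < eps/12.
Choosing delta = min(1, eps/12) ensures both conditions, hence |(3x^2 - 3x - 1) − 5| < eps.

delta = min(1, eps/12)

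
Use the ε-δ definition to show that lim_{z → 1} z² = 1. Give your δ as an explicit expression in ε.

Fix ε > 0. We seek δ > 0 with 0 < |z − 1| < δ ⇒ |z² − 1| < ε.
Factor: z² − 1 = (z − 1)(z + 1), so |z² − 1| = |z − 1|·|z + 1|.
Impose δ ≤ 1 so that |z| < 2; then |z + 1| ≤ 3.
Hence |z² − 1| ≤ 3|z − 1|, which is < ε once |z − 1| < ε/3.
Take δ = min(1, ε/3). If 0 < |z − 1| < δ then both bounds hold and |z² − 1| ≤ 3|z − 1| < 3·(ε/3) = ε.

δ = min(1, ε/3)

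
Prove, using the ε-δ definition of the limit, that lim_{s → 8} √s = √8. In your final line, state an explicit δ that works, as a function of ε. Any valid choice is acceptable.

δ = min(8, √8·ε)

Let ε > 0 be given. We want δ > 0 such that 0 < |s − 8| < δ implies |√s − √8| < ε.
Rationalise: √s − √8 = (s − 8)/(√s + √8), so |√s − √8| = |s − 8|/(√s + √8).
Restrict δ ≤ 8 so that |s − 8| < 8 forces s > 0, and then √s + √8 > √8.
Hence |√s − √8| < |s − 8|/√8, which is < ε once |s − 8| < √8·ε.
Take δ = min(8, √8·ε). If 0 < |s − 8| < δ then s > 0 and |√s − √8| < |s − 8|/√8 < ε.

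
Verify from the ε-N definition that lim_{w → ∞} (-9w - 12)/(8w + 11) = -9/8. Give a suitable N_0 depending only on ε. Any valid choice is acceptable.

Suppose ε > 0. We seek N_0 > 0 such that w > N_0 implies |(-9w - 12)/(8w + 11) + 9/8| < ε.
(-9w - 12)/(8w + 11) + 9/8 = (8(-9w - 12) − (-9)(8w + 11)) / (8(8w + 11)) = 3/(8(8w + 11)).
For w > 0 we have 8w + 11 > 8w, so |(-9w - 12)/(8w + 11) + 9/8| = 3/(8(8w + 11)) < 3/(8·8w) = (3/64)/w.
Thus |(-9w - 12)/(8w + 11) + 9/8| < ε whenever w > (3/64)/ε.
Take N_0 = (3/64)/ε. If w > N_0 then |(-9w - 12)/(8w + 11) + 9/8| < (3/64)/w < ε.

N_0 = (3/64)/ε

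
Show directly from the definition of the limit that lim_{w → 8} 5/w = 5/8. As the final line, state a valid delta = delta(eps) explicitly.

Suppose eps > 0. We seek delta > 0 such that 0 < |w − 8| < delta implies |5/w − (5/8)| < eps.
|5/w − (5/8)| = 5·|8 − w|/(8·|w|) = 5|w − 8|/(8|w|).
Restrict delta ≤ 4. Then |w − 8| < 4 gives |w| > 4, so 8|w| > 32.
Then |5/w − (5/8)| < 5|w − 8|/32, which is < eps when |w − 8| < (32/5)eps.
Take delta = min(4, (32/5)eps). Then 0 < |w − 8| < delta gives both |w − 8| < 4 and |w − 8| < (32/5)eps, so |5/w − (5/8)| < eps.

delta = min(4, (32/5)eps)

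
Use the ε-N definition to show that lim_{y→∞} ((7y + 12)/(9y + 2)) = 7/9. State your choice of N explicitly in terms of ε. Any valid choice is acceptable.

Let ε > 0. We seek N > 0 such that y > N implies |(7y + 12)/(9y + 2) − (7/9)| < ε.
(7y + 12)/(9y + 2) − (7/9) = (9(7y + 12) − 7(9y + 2)) / (9(9y + 2)) = 94/(9(9y + 2)).
For y > 0 we have 9y + 2 > 9y, so |(7y + 12)/(9y + 2) − (7/9)| = 94/(9(9y + 2)) < 94/(9·9y) = (94/81)/y.
Thus |(7y + 12)/(9y + 2) − (7/9)| < ε whenever y > (94/81)/ε.
Take N = (94/81)/ε. If y > N then |(7y + 12)/(9y + 2) − (7/9)| < (94/81)/y < ε.

N = (94/81)/ε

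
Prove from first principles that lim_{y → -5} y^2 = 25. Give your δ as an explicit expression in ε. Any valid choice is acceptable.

Let ε > 0. We seek δ > 0 with 0 < |y + 5| < δ ⇒ |y^2 − 25| < ε.
Factor: y^2 − 25 = (y + 5)(y - 5), so |y^2 − 25| = |y + 5|·|y - 5|.
Restrict δ ≤ 1. Then |y + 5| < 1 gives |y| < 6, so by the triangle inequality |y - 5| ≤ 6 + 5 = 11.
Hence |y^2 − 25| ≤ 11|y + 5|, which is < ε once |y + 5| < ε/11.
Take δ = min(1, ε/11). If 0 < |y + 5| < δ then both bounds hold and |y^2 − 25| ≤ 11|y + 5| < 11·(ε/11) = ε.

δ = min(1, ε/11)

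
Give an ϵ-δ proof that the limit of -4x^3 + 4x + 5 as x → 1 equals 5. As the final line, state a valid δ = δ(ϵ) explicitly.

Fix ϵ > 0. We want δ > 0 such that 0 < |x − 1| < δ implies |(-4x^3 + 4x + 5) − 5| < ϵ.
(-4x^3 + 4x + 5) − 5 = -4x^3 + 4x = (x − 1)(-4x^2 - 4x).
So |(-4x^3 + 4x + 5) − 5| = |x − 1|·|-4x^2 - 4x|.
Assume first that |x − 1| < 2, so |x| < 3. Then |-4x^2 - 4x| ≤ 4·3^2 + 4·3 = 48.
Hence |(-4x^3 + 4x + 5) − 5| ≤ 48|x − 1| < ϵ provided |x − 1| < ϵ/48.
Choosing δ = min(2, ϵ/48) ensures both conditions, hence |(-4x^3 + 4x + 5) − 5| < ϵ.

δ = min(2, ϵ/48)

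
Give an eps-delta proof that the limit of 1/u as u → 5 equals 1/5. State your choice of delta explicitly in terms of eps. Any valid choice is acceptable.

Let eps > 0. We seek delta > 0 such that 0 < |u − 5| < delta implies |1/u − (1/5)| < eps.
|1/u − (1/5)| = |5 − u|/(5·|u|) = |u − 5|/(5|u|).
Restrict delta ≤ 5/2. Then |u − 5| < 5/2 gives |u| > 5/2, so 5|u| > 25/2.
Then |1/u − (1/5)| < |u − 5|/(25/2), which is < eps when |u − 5| < (25/2)eps.
Take delta = min(5/2, (25/2)eps). Then 0 < |u − 5| < delta gives both |u − 5| < 5/2 and |u − 5| < (25/2)eps, so |1/u − (1/5)| < eps.

delta = min(5/2, (25/2)eps)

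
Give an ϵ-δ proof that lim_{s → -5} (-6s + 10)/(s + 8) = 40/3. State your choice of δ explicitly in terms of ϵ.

δ = min(3/2, (9/116)ϵ)

Let ϵ > 0 be given. We want δ > 0 with 0 < |s + 5| < δ ⇒ |(-6s + 10)/(s + 8) − (40/3)| < ϵ.
Combining over a common denominator, (-6s + 10)/(s + 8) − (40/3) = [(-6s + 10)·3 − 40·(s + 8)] / [3·(s + 8)] = -58(s + 5) / (3(s + 8)).
So |(-6s + 10)/(s + 8) − (40/3)| = 58|s + 5| / (3·|s + 8|).
Restrict δ ≤ 3/2. Then |s + 5| < 3/2 gives |s + 8| = |(s + 5) + 3| ≥ 3 − 3/2 = 3/2.
Hence |(-6s + 10)/(s + 8) − (40/3)| < 58|s + 5|/(3·(3/2)) = (116/9)|s + 5|, which is < ϵ once |s + 5| < (9/116)ϵ.
Take δ = min(3/2, (9/116)ϵ). Then 0 < |s + 5| < δ forces both bounds, so |(-6s + 10)/(s + 8) − (40/3)| < ϵ.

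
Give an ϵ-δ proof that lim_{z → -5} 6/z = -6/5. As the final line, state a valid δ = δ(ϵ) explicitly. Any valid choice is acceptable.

δ = min(5/2, (25/12)ϵ)

Let ϵ > 0. We seek δ > 0 such that 0 < |z + 5| < δ implies |6/z + 6/5| < ϵ.
|6/z + 6/5| = 6·|-5 − z|/(5·|z|) = 6|z + 5|/(5|z|).
Require δ ≤ 5/2 so that |z| > 5 − 5/2 = 5/2, hence 5|z| > 25/2.
Then |6/z + 6/5| < 6|z + 5|/(25/2), which is < ϵ when |z + 5| < (25/12)ϵ.
Take δ = min(5/2, (25/12)ϵ). Then 0 < |z + 5| < δ gives both |z + 5| < 5/2 and |z + 5| < (25/12)ϵ, so |6/z + 6/5| < ϵ.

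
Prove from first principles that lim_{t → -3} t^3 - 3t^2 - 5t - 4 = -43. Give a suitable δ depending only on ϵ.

δ = min(2, ϵ/68)

Let ϵ > 0 be given. We want δ > 0 such that 0 < |t + 3| < δ implies |(t^3 - 3t^2 - 5t - 4) + 43| < ϵ.
(t^3 - 3t^2 - 5t - 4) + 43 = t^3 - 3t^2 - 5t + 39 = (t + 3)(t^2 - 6t + 13).
So |(t^3 - 3t^2 - 5t - 4) + 43| = |t + 3|·|t^2 - 6t + 13|.
Require δ ≤ 2. Then |t + 3| < 2 gives |t| < 5, and by the triangle inequality |t^2 - 6t + 13| ≤ 5^2 + 6·5 + 13 = 68.
Hence |(t^3 - 3t^2 - 5t - 4) + 43| ≤ 68|t + 3| < ϵ provided |t + 3| < ϵ/68.
Choosing δ = min(2, ϵ/68) ensures both conditions, hence |(t^3 - 3t^2 - 5t - 4) + 43| < ϵ.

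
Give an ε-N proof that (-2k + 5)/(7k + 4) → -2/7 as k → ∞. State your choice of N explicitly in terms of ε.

N = (43/49)/ε

Let ε > 0 be given. For k ≥ 1, |(-2k + 5)/(7k + 4) + 2/7| = |43|/(7(7k + 4)) = 43/(7(7k + 4)).
Since 7k + 4 ≥ 7k for k ≥ 1, this is ≤ 43/(7·7k) = (43/49)/k.
So |(-2k + 5)/(7k + 4) + 2/7| < ε whenever k > (43/49)/ε.
Take N = (43/49)/ε. If k > N then |(-2k + 5)/(7k + 4) + 2/7| ≤ (43/49)/k < ε.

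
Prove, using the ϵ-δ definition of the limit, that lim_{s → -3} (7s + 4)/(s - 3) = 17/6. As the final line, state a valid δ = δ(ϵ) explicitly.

δ = min(3, (18/25)ϵ)

Fix ϵ > 0. We want δ > 0 with 0 < |s + 3| < δ ⇒ |(7s + 4)/(s - 3) − (17/6)| < ϵ.
Combining over a common denominator, (7s + 4)/(s - 3) − (17/6) = [(7s + 4)·(-6) − (-17)·(s - 3)] / [(-6)·(s - 3)] = -25(s + 3) / ((-6)(s - 3)).
So |(7s + 4)/(s - 3) − (17/6)| = 25|s + 3| / (6·|s − 3|).
Require δ ≤ 3, so |s − 3| ≥ |-6| − |s + 3| > 6 − 3 = 3.
Hence |(7s + 4)/(s - 3) − (17/6)| < 25|s + 3|/(6·3) = (25/18)|s + 3|, which is < ϵ once |s + 3| < (18/25)ϵ.
Take δ = min(3, (18/25)ϵ). Then 0 < |s + 3| < δ forces both bounds, so |(7s + 4)/(s - 3) − (17/6)| < ϵ.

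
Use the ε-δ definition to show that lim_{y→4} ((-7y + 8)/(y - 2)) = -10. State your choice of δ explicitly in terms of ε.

δ = min(1, (1/3)ε)

Let ε > 0. We want δ > 0 with 0 < |y − 4| < δ ⇒ |(-7y + 8)/(y - 2) + 10| < ε.
Combining over a common denominator, (-7y + 8)/(y - 2) + 10 = [(-7y + 8)·2 − (-20)·(y - 2)] / [2·(y - 2)] = 6(y − 4) / (2(y - 2)).
So |(-7y + 8)/(y - 2) + 10| = 6|y − 4| / (2·|y − 2|).
Require δ ≤ 1, so |y − 2| ≥ |2| − |y − 4| > 2 − 1 = 1.
Hence |(-7y + 8)/(y - 2) + 10| < 6|y − 4|/(2·1) = 3|y − 4|, which is < ε once |y − 4| < (1/3)ε.
Take δ = min(1, (1/3)ε). Then 0 < |y − 4| < δ forces both bounds, so |(-7y + 8)/(y - 2) + 10| < ε.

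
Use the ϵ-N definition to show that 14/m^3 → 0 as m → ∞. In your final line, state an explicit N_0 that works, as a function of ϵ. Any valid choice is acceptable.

Fix ϵ > 0. For m ≥ 1, |14/m^3 − 0| = 14/m^3.
14/m^3 < ϵ ⇔ m^3 > 14/ϵ ⇔ m > (14/ϵ)^{1/3}.
Take N_0 = (14/ϵ)^{1/3}. Then m > N_0 implies 14/m^3 < ϵ.

N_0 = (14/ϵ)^{1/3}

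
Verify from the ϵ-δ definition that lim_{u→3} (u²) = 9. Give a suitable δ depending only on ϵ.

δ = min(1, ϵ/7)

Fix ϵ > 0. We seek δ > 0 with 0 < |u − 3| < δ ⇒ |u² − 9| < ϵ.
Factor: u² − 9 = (u − 3)(u + 3), so |u² − 9| = |u − 3|·|u + 3|.
Impose δ ≤ 1 so that |u| < 4; then |u + 3| ≤ 7.
Hence |u² − 9| ≤ 7|u − 3|, which is < ϵ once |u − 3| < ϵ/7.
Take δ = min(1, ϵ/7). If 0 < |u − 3| < δ then both bounds hold and |u² − 9| ≤ 7|u − 3| < 7·(ϵ/7) = ϵ.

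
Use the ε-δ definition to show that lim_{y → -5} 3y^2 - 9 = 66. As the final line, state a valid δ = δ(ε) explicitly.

δ = min(1, ε/33)

Suppose ε > 0. We want δ > 0 such that 0 < |y + 5| < δ implies |(3y^2 - 9) − 66| < ε.
(3y^2 - 9) − 66 = 3y^2 - 75 = (y + 5)(3y - 15).
So |(3y^2 - 9) − 66| = |y + 5|·|3y - 15|.
Require δ ≤ 1. Then |y + 5| < 1 gives |y| < 6, and by the triangle inequality |3y - 15| ≤ 3·6 + 15 = 33.
Hence |(3y^2 - 9) − 66| ≤ 33|y + 5| < ε provided |y + 5| < ε/33.
Take δ = min(1, ε/33). Then 0 < |y + 5| < δ gives both |y + 5| < 1 and |y + 5| < ε/33, so |(3y^2 - 9) − 66| < ε.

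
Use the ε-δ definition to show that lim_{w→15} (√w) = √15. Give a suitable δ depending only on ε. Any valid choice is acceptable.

δ = min(15, √15·ε)

Let ε > 0. We want δ > 0 such that 0 < |w − 15| < δ implies |√w − √15| < ε.
Rationalise: √w − √15 = (w − 15)/(√w + √15), so |√w − √15| = |w − 15|/(√w + √15).
Restrict δ ≤ 15 so that |w − 15| < 15 forces w > 0, and then √w + √15 > √15.
Hence |√w − √15| < |w − 15|/√15, which is < ε once |w − 15| < √15·ε.
Take δ = min(15, √15·ε). If 0 < |w − 15| < δ then w > 0 and |√w − √15| < |w − 15|/√15 < ε.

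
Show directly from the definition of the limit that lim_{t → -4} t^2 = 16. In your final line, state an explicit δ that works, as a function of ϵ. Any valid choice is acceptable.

δ = min(2, ϵ/10)

Let ϵ > 0. We seek δ > 0 with 0 < |t + 4| < δ ⇒ |t^2 − 16| < ϵ.
Factor: t^2 − 16 = (t + 4)(t - 4), so |t^2 − 16| = |t + 4|·|t - 4|.
Impose δ ≤ 2 so that |t| < 6; then |t - 4| ≤ 10.
Hence |t^2 − 16| ≤ 10|t + 4|, which is < ϵ once |t + 4| < ϵ/10.
Take δ = min(2, ϵ/10). If 0 < |t + 4| < δ then both bounds hold and |t^2 − 16| ≤ 10|t + 4| < 10·(ϵ/10) = ϵ.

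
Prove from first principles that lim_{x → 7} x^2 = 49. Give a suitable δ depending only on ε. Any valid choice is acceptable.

δ = min(2, ε/16)

Let ε > 0 be given. We seek δ > 0 with 0 < |x − 7| < δ ⇒ |x^2 − 49| < ε.
Factor: x^2 − 49 = (x − 7)(x + 7), so |x^2 − 49| = |x − 7|·|x + 7|.
Impose δ ≤ 2 so that |x| < 9; then |x + 7| ≤ 16.
Hence |x^2 − 49| ≤ 16|x − 7|, which is < ε once |x − 7| < ε/16.
Take δ = min(2, ε/16). If 0 < |x − 7| < δ then both bounds hold and |x^2 − 49| ≤ 16|x − 7| < 16·(ε/16) = ε.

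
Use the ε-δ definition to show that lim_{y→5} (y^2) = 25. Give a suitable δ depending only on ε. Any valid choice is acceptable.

Fix ε > 0. We seek δ > 0 with 0 < |y − 5| < δ ⇒ |y^2 − 25| < ε.
Factor: y^2 − 25 = (y − 5)(y + 5), so |y^2 − 25| = |y − 5|·|y + 5|.
Impose δ ≤ 1 so that |y| < 6; then |y + 5| ≤ 11.
Hence |y^2 − 25| ≤ 11|y − 5|, which is < ε once |y − 5| < ε/11.
Take δ = min(1, ε/11). If 0 < |y − 5| < δ then both bounds hold and |y^2 − 25| ≤ 11|y − 5| < 11·(ε/11) = ε.

δ = min(1, ε/11)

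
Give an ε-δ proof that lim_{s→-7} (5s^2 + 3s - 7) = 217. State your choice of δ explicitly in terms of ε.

Fix ε > 0. We want δ > 0 such that 0 < |s + 7| < δ implies |(5s^2 + 3s - 7) − 217| < ε.
(5s^2 + 3s - 7) − 217 = 5s^2 + 3s - 224 = (s + 7)(5s - 32).
So |(5s^2 + 3s - 7) − 217| = |s + 7|·|5s - 32|.
Require δ ≤ 2. Then |s + 7| < 2 gives |s| < 9, and by the triangle inequality |5s - 32| ≤ 5·9 + 32 = 77.
Hence |(5s^2 + 3s - 7) − 217| ≤ 77|s + 7| < ε provided |s + 7| < ε/77.
Choosing δ = min(2, ε/77) ensures both conditions, hence |(5s^2 + 3s - 7) − 217| < ε.

δ = min(2, ε/77)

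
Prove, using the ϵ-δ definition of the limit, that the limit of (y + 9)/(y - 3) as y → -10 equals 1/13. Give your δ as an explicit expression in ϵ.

δ = min(13/2, (169/24)ϵ)

Fix ϵ > 0. We want δ > 0 with 0 < |y + 10| < δ ⇒ |(y + 9)/(y - 3) − (1/13)| < ϵ.
Combining over a common denominator, (y + 9)/(y - 3) − (1/13) = [(y + 9)·(-13) − (-1)·(y - 3)] / [(-13)·(y - 3)] = -12(y + 10) / ((-13)(y - 3)).
So |(y + 9)/(y - 3) − (1/13)| = 12|y + 10| / (13·|y − 3|).
Restrict δ ≤ 13/2. Then |y + 10| < 13/2 gives |y − 3| = |(y + 10) + (-13)| ≥ 13 − 13/2 = 13/2.
Hence |(y + 9)/(y - 3) − (1/13)| < 12|y + 10|/(13·(13/2)) = (24/169)|y + 10|, which is < ϵ once |y + 10| < (169/24)ϵ.
Take δ = min(13/2, (169/24)ϵ). Then 0 < |y + 10| < δ forces both bounds, so |(y + 9)/(y - 3) − (1/13)| < ϵ.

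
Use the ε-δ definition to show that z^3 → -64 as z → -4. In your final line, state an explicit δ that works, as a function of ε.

δ = min(1, ε/61)

Suppose ε > 0. We seek δ > 0 with 0 < |z + 4| < δ ⇒ |z^3 + 64| < ε.
Factor: z^3 + 64 = (z + 4)(z^2 - 4z + 16), so |z^3 + 64| = |z + 4|·|z^2 - 4z + 16|.
Impose δ ≤ 1 so that |z| < 5; then |z^2 - 4z + 16| ≤ 61.
Hence |z^3 + 64| ≤ 61|z + 4|, which is < ε once |z + 4| < ε/61.
Take δ = min(1, ε/61). If 0 < |z + 4| < δ then both bounds hold and |z^3 + 64| ≤ 61|z + 4| < 61·(ε/61) = ε.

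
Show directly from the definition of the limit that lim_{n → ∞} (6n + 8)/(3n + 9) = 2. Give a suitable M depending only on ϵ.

Suppose ϵ > 0. For n ≥ 1, |(6n + 8)/(3n + 9) − 2| = |-30|/(3(3n + 9)) = 30/(3(3n + 9)).
Since 3n + 9 ≥ 3n for n ≥ 1, this is ≤ 30/(3·3n) = (10/3)/n.
So |(6n + 8)/(3n + 9) − 2| < ϵ whenever n > (10/3)/ϵ.
Take M = (10/3)/ϵ. If n > M then |(6n + 8)/(3n + 9) − 2| ≤ (10/3)/n < ϵ.

M = (10/3)/ϵ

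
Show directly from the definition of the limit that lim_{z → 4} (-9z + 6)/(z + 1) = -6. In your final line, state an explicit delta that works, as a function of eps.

delta = min(5/2, (5/6)eps)

Suppose eps > 0. We want delta > 0 with 0 < |z − 4| < delta ⇒ |(-9z + 6)/(z + 1) + 6| < eps.
Combining over a common denominator, (-9z + 6)/(z + 1) + 6 = [(-9z + 6)·5 − (-30)·(z + 1)] / [5·(z + 1)] = -15(z − 4) / (5(z + 1)).
So |(-9z + 6)/(z + 1) + 6| = 15|z − 4| / (5·|z + 1|).
Require delta ≤ 5/2, so |z + 1| ≥ |5| − |z − 4| > 5 − 5/2 = 5/2.
Hence |(-9z + 6)/(z + 1) + 6| < 15|z − 4|/(5·(5/2)) = (6/5)|z − 4|, which is < eps once |z − 4| < (5/6)eps.
Take delta = min(5/2, (5/6)eps). Then 0 < |z − 4| < delta forces both bounds, so |(-9z + 6)/(z + 1) + 6| < eps.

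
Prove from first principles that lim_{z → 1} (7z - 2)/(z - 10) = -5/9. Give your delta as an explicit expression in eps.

Let eps > 0 be given. We want delta > 0 with 0 < |z − 1| < delta ⇒ |(7z - 2)/(z - 10) + 5/9| < eps.
Combining over a common denominator, (7z - 2)/(z - 10) + 5/9 = [(7z - 2)·(-9) − 5·(z - 10)] / [(-9)·(z - 10)] = -68(z − 1) / ((-9)(z - 10)).
So |(7z - 2)/(z - 10) + 5/9| = 68|z − 1| / (9·|z − 10|).
Require delta ≤ 9/2, so |z − 10| ≥ |-9| − |z − 1| > 9 − 9/2 = 9/2.
Hence |(7z - 2)/(z - 10) + 5/9| < 68|z − 1|/(9·(9/2)) = (136/81)|z − 1|, which is < eps once |z − 1| < (81/136)eps.
Take delta = min(9/2, (81/136)eps). Then 0 < |z − 1| < delta forces both bounds, so |(7z - 2)/(z - 10) + 5/9| < eps.

delta = min(9/2, (81/136)eps)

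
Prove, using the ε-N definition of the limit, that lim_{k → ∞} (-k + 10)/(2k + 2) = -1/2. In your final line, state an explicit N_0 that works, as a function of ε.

N_0 = (11/2)/ε

Let ε > 0. For k ≥ 1, |(-k + 10)/(2k + 2) + 1/2| = |22|/(2(2k + 2)) = 22/(2(2k + 2)).
Since 2k + 2 ≥ 2k for k ≥ 1, this is ≤ 22/(2·2k) = (11/2)/k.
So |(-k + 10)/(2k + 2) + 1/2| < ε whenever k > (11/2)/ε.
Take N_0 = (11/2)/ε. If k > N_0 then |(-k + 10)/(2k + 2) + 1/2| ≤ (11/2)/k < ε.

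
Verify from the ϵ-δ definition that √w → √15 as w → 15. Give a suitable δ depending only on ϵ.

δ = min(15, √15·ϵ)

Let ϵ > 0. We want δ > 0 such that 0 < |w − 15| < δ implies |√w − √15| < ϵ.
Rationalise: √w − √15 = (w − 15)/(√w + √15), so |√w − √15| = |w − 15|/(√w + √15).
Restrict δ ≤ 15 so that |w − 15| < 15 forces w > 0, and then √w + √15 > √15.
Hence |√w − √15| < |w − 15|/√15, which is < ϵ once |w − 15| < √15·ϵ.
Take δ = min(15, √15·ϵ). If 0 < |w − 15| < δ then w > 0 and |√w − √15| < |w − 15|/√15 < ϵ.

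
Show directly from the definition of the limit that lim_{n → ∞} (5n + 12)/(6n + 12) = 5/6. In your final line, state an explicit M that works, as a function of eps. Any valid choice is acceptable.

M = (1/3)/eps

Let eps > 0. For n ≥ 1, |(5n + 12)/(6n + 12) − (5/6)| = |12|/(6(6n + 12)) = 12/(6(6n + 12)).
Since 6n + 12 ≥ 6n for n ≥ 1, this is ≤ 12/(6·6n) = (1/3)/n.
So |(5n + 12)/(6n + 12) − (5/6)| < eps whenever n > (1/3)/eps.
Take M = (1/3)/eps. If n > M then |(5n + 12)/(6n + 12) − (5/6)| ≤ (1/3)/n < eps.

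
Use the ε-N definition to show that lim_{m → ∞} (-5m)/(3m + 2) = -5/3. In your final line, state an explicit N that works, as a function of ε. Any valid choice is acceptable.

Let ε > 0. For m ≥ 1, |(-5m)/(3m + 2) + 5/3| = |10|/(3(3m + 2)) = 10/(3(3m + 2)).
Since 3m + 2 ≥ 3m for m ≥ 1, this is ≤ 10/(3·3m) = (10/9)/m.
So |(-5m)/(3m + 2) + 5/3| < ε whenever m > (10/9)/ε.
Take N = (10/9)/ε. If m > N then |(-5m)/(3m + 2) + 5/3| ≤ (10/9)/m < ε.

N = (10/9)/ε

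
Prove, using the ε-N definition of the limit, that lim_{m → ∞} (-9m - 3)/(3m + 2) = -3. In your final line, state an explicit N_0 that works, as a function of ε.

Fix ε > 0. For m ≥ 1, |(-9m - 3)/(3m + 2) + 3| = |9|/(3(3m + 2)) = 9/(3(3m + 2)).
Since 3m + 2 ≥ 3m for m ≥ 1, this is ≤ 9/(3·3m) = 1/m.
So |(-9m - 3)/(3m + 2) + 3| < ε whenever m > 1/ε.
Take N_0 = 1/ε. If m > N_0 then |(-9m - 3)/(3m + 2) + 3| ≤ 1/m < ε.

N_0 = 1/ε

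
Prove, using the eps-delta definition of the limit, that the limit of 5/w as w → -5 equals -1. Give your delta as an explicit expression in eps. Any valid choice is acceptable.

delta = min(5/2, (5/2)eps)

Let eps > 0 be given. We seek delta > 0 such that 0 < |w + 5| < delta implies |5/w + 1| < eps.
|5/w + 1| = 5·|-5 − w|/(5·|w|) = 5|w + 5|/(5|w|).
Restrict delta ≤ 5/2. Then |w + 5| < 5/2 gives |w| > 5/2, so 5|w| > 25/2.
Then |5/w + 1| < 5|w + 5|/(25/2), which is < eps when |w + 5| < (5/2)eps.
Take delta = min(5/2, (5/2)eps). Then 0 < |w + 5| < delta gives both |w + 5| < 5/2 and |w + 5| < (5/2)eps, so |5/w + 1| < eps.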